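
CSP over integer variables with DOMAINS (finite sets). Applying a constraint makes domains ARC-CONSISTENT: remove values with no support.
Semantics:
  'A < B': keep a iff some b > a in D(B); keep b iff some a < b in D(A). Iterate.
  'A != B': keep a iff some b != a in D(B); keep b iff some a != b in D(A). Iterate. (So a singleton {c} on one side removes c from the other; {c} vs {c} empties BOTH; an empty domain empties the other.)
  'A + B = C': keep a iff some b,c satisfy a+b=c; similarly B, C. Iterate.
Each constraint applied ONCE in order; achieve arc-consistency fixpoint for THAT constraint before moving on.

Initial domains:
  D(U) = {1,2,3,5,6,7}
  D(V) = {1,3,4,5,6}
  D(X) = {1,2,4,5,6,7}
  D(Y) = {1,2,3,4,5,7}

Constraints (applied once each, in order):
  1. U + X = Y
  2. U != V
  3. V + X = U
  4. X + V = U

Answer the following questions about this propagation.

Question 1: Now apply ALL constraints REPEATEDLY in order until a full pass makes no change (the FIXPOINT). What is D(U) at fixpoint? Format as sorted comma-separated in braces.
Answer: {2,3,5,6}

Derivation:
pass 0 (initial): D(U)={1,2,3,5,6,7}
pass 1: U {1,2,3,5,6,7}->{2,3,5,6}; V {1,3,4,5,6}->{1,3,4,5}; X {1,2,4,5,6,7}->{1,2,4,5}; Y {1,2,3,4,5,7}->{2,3,4,5,7}
pass 2: Y {2,3,4,5,7}->{3,4,5,7}
pass 3: no change
Fixpoint after 3 passes: D(U) = {2,3,5,6}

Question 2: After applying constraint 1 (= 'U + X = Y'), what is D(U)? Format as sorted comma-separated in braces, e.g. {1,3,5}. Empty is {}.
Answer: {1,2,3,5,6}

Derivation:
Constraint 1 (U + X = Y) on D(U)={1,2,3,5,6,7} D(X)={1,2,4,5,6,7} D(Y)={1,2,3,4,5,7}: U {1,2,3,5,6,7}->{1,2,3,5,6}; X {1,2,4,5,6,7}->{1,2,4,5,6}; Y {1,2,3,4,5,7}->{2,3,4,5,7}
So after constraint 1: D(U) = {1,2,3,5,6}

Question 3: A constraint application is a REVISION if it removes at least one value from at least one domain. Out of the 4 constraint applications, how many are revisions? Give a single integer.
Answer: 2

Derivation:
Constraint 1 (U + X = Y) on D(U)={1,2,3,5,6,7} D(X)={1,2,4,5,6,7} D(Y)={1,2,3,4,5,7}: U {1,2,3,5,6,7}->{1,2,3,5,6}; X {1,2,4,5,6,7}->{1,2,4,5,6}; Y {1,2,3,4,5,7}->{2,3,4,5,7} => REVISION
Constraint 2 (U != V) on D(U)={1,2,3,5,6} D(V)={1,3,4,5,6}: no change => not a revision
Constraint 3 (V + X = U) on D(V)={1,3,4,5,6} D(X)={1,2,4,5,6} D(U)={1,2,3,5,6}: V {1,3,4,5,6}->{1,3,4,5}; X {1,2,4,5,6}->{1,2,4,5}; U {1,2,3,5,6}->{2,3,5,6} => REVISION
Constraint 4 (X + V = U) on D(X)={1,2,4,5} D(V)={1,3,4,5} D(U)={2,3,5,6}: no change => not a revision
Total revisions = 2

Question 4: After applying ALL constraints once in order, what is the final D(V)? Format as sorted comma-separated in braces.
Answer: {1,3,4,5}

Derivation:
Constraint 1 (U + X = Y) on D(U)={1,2,3,5,6,7} D(X)={1,2,4,5,6,7} D(Y)={1,2,3,4,5,7}: U {1,2,3,5,6,7}->{1,2,3,5,6}; X {1,2,4,5,6,7}->{1,2,4,5,6}; Y {1,2,3,4,5,7}->{2,3,4,5,7}
Constraint 2 (U != V) on D(U)={1,2,3,5,6} D(V)={1,3,4,5,6}: no change
Constraint 3 (V + X = U) on D(V)={1,3,4,5,6} D(X)={1,2,4,5,6} D(U)={1,2,3,5,6}: V {1,3,4,5,6}->{1,3,4,5}; X {1,2,4,5,6}->{1,2,4,5}; U {1,2,3,5,6}->{2,3,5,6}
Constraint 4 (X + V = U) on D(X)={1,2,4,5} D(V)={1,3,4,5} D(U)={2,3,5,6}: no change
So after all 4 constraints: D(V) = {1,3,4,5}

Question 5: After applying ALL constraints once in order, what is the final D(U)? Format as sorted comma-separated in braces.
Answer: {2,3,5,6}

Derivation:
Constraint 1 (U + X = Y) on D(U)={1,2,3,5,6,7} D(X)={1,2,4,5,6,7} D(Y)={1,2,3,4,5,7}: U {1,2,3,5,6,7}->{1,2,3,5,6}; X {1,2,4,5,6,7}->{1,2,4,5,6}; Y {1,2,3,4,5,7}->{2,3,4,5,7}
Constraint 2 (U != V) on D(U)={1,2,3,5,6} D(V)={1,3,4,5,6}: no change
Constraint 3 (V + X = U) on D(V)={1,3,4,5,6} D(X)={1,2,4,5,6} D(U)={1,2,3,5,6}: V {1,3,4,5,6}->{1,3,4,5}; X {1,2,4,5,6}->{1,2,4,5}; U {1,2,3,5,6}->{2,3,5,6}
Constraint 4 (X + V = U) on D(X)={1,2,4,5} D(V)={1,3,4,5} D(U)={2,3,5,6}: no change
So after all 4 constraints: D(U) = {2,3,5,6}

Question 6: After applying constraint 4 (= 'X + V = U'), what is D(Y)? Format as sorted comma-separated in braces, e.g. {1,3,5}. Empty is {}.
Constraint 1 (U + X = Y) on D(U)={1,2,3,5,6,7} D(X)={1,2,4,5,6,7} D(Y)={1,2,3,4,5,7}: U {1,2,3,5,6,7}->{1,2,3,5,6}; X {1,2,4,5,6,7}->{1,2,4,5,6}; Y {1,2,3,4,5,7}->{2,3,4,5,7}
Constraint 2 (U != V) on D(U)={1,2,3,5,6} D(V)={1,3,4,5,6}: no change
Constraint 3 (V + X = U) on D(V)={1,3,4,5,6} D(X)={1,2,4,5,6} D(U)={1,2,3,5,6}: V {1,3,4,5,6}->{1,3,4,5}; X {1,2,4,5,6}->{1,2,4,5}; U {1,2,3,5,6}->{2,3,5,6}
Constraint 4 (X + V = U) on D(X)={1,2,4,5} D(V)={1,3,4,5} D(U)={2,3,5,6}: no change
So after constraint 4: D(Y) = {2,3,4,5,7}

Answer: {2,3,4,5,7}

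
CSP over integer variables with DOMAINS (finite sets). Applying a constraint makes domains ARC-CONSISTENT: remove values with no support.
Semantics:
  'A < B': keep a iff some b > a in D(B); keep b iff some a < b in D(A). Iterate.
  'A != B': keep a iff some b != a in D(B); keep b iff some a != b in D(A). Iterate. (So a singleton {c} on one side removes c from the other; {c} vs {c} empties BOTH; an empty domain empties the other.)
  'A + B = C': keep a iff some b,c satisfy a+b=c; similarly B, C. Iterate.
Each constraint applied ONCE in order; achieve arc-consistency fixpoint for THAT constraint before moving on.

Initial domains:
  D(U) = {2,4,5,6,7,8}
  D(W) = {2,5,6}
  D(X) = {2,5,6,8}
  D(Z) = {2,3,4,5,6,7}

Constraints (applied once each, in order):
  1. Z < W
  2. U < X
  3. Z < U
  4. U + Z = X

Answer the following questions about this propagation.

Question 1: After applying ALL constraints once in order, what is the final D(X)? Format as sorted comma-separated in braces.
Constraint 1 (Z < W) on D(Z)={2,3,4,5,6,7} D(W)={2,5,6}: Z {2,3,4,5,6,7}->{2,3,4,5}; W {2,5,6}->{5,6}
Constraint 2 (U < X) on D(U)={2,4,5,6,7,8} D(X)={2,5,6,8}: U {2,4,5,6,7,8}->{2,4,5,6,7}; X {2,5,6,8}->{5,6,8}
Constraint 3 (Z < U) on D(Z)={2,3,4,5} D(U)={2,4,5,6,7}: U {2,4,5,6,7}->{4,5,6,7}
Constraint 4 (U + Z = X) on D(U)={4,5,6,7} D(Z)={2,3,4,5} D(X)={5,6,8}: U {4,5,6,7}->{4,5,6}; Z {2,3,4,5}->{2,3,4}; X {5,6,8}->{6,8}
So after all 4 constraints: D(X) = {6,8}

Answer: {6,8}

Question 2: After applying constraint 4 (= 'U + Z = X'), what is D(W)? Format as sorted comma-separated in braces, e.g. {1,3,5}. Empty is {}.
Constraint 1 (Z < W) on D(Z)={2,3,4,5,6,7} D(W)={2,5,6}: Z {2,3,4,5,6,7}->{2,3,4,5}; W {2,5,6}->{5,6}
Constraint 2 (U < X) on D(U)={2,4,5,6,7,8} D(X)={2,5,6,8}: U {2,4,5,6,7,8}->{2,4,5,6,7}; X {2,5,6,8}->{5,6,8}
Constraint 3 (Z < U) on D(Z)={2,3,4,5} D(U)={2,4,5,6,7}: U {2,4,5,6,7}->{4,5,6,7}
Constraint 4 (U + Z = X) on D(U)={4,5,6,7} D(Z)={2,3,4,5} D(X)={5,6,8}: U {4,5,6,7}->{4,5,6}; Z {2,3,4,5}->{2,3,4}; X {5,6,8}->{6,8}
So after constraint 4: D(W) = {5,6}

Answer: {5,6}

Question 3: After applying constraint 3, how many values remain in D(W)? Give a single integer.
Answer: 2

Derivation:
Constraint 1 (Z < W) on D(Z)={2,3,4,5,6,7} D(W)={2,5,6}: Z {2,3,4,5,6,7}->{2,3,4,5}; W {2,5,6}->{5,6}
Constraint 2 (U < X) on D(U)={2,4,5,6,7,8} D(X)={2,5,6,8}: U {2,4,5,6,7,8}->{2,4,5,6,7}; X {2,5,6,8}->{5,6,8}
Constraint 3 (Z < U) on D(Z)={2,3,4,5} D(U)={2,4,5,6,7}: U {2,4,5,6,7}->{4,5,6,7}
So after constraint 3: D(W)={5,6}, size = 2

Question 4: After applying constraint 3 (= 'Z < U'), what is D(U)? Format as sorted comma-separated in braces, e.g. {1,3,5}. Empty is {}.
Answer: {4,5,6,7}

Derivation:
Constraint 1 (Z < W) on D(Z)={2,3,4,5,6,7} D(W)={2,5,6}: Z {2,3,4,5,6,7}->{2,3,4,5}; W {2,5,6}->{5,6}
Constraint 2 (U < X) on D(U)={2,4,5,6,7,8} D(X)={2,5,6,8}: U {2,4,5,6,7,8}->{2,4,5,6,7}; X {2,5,6,8}->{5,6,8}
Constraint 3 (Z < U) on D(Z)={2,3,4,5} D(U)={2,4,5,6,7}: U {2,4,5,6,7}->{4,5,6,7}
So after constraint 3: D(U) = {4,5,6,7}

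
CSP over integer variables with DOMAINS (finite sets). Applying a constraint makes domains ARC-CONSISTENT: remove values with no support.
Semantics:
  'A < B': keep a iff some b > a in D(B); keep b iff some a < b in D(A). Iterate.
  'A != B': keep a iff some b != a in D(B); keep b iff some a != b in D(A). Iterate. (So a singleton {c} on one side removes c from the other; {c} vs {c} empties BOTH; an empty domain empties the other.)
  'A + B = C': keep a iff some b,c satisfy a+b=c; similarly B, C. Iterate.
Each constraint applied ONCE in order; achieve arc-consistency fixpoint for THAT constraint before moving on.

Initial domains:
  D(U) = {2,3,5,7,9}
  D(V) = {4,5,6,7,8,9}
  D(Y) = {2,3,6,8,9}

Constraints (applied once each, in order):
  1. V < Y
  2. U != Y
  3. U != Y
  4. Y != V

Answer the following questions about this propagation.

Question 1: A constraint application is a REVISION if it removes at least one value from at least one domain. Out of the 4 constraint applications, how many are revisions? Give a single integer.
Constraint 1 (V < Y) on D(V)={4,5,6,7,8,9} D(Y)={2,3,6,8,9}: V {4,5,6,7,8,9}->{4,5,6,7,8}; Y {2,3,6,8,9}->{6,8,9} => REVISION
Constraint 2 (U != Y) on D(U)={2,3,5,7,9} D(Y)={6,8,9}: no change => not a revision
Constraint 3 (U != Y) on D(U)={2,3,5,7,9} D(Y)={6,8,9}: no change => not a revision
Constraint 4 (Y != V) on D(Y)={6,8,9} D(V)={4,5,6,7,8}: no change => not a revision
Total revisions = 1

Answer: 1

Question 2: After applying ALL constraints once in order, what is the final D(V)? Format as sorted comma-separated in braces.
Constraint 1 (V < Y) on D(V)={4,5,6,7,8,9} D(Y)={2,3,6,8,9}: V {4,5,6,7,8,9}->{4,5,6,7,8}; Y {2,3,6,8,9}->{6,8,9}
Constraint 2 (U != Y) on D(U)={2,3,5,7,9} D(Y)={6,8,9}: no change
Constraint 3 (U != Y) on D(U)={2,3,5,7,9} D(Y)={6,8,9}: no change
Constraint 4 (Y != V) on D(Y)={6,8,9} D(V)={4,5,6,7,8}: no change
So after all 4 constraints: D(V) = {4,5,6,7,8}

Answer: {4,5,6,7,8}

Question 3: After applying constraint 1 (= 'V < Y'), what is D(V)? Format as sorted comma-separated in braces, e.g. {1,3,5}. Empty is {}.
Constraint 1 (V < Y) on D(V)={4,5,6,7,8,9} D(Y)={2,3,6,8,9}: V {4,5,6,7,8,9}->{4,5,6,7,8}; Y {2,3,6,8,9}->{6,8,9}
So after constraint 1: D(V) = {4,5,6,7,8}

Answer: {4,5,6,7,8}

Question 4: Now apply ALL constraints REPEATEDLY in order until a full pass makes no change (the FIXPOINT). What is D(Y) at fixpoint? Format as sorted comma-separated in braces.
Answer: {6,8,9}

Derivation:
pass 0 (initial): D(Y)={2,3,6,8,9}
pass 1: V {4,5,6,7,8,9}->{4,5,6,7,8}; Y {2,3,6,8,9}->{6,8,9}
pass 2: no change
Fixpoint after 2 passes: D(Y) = {6,8,9}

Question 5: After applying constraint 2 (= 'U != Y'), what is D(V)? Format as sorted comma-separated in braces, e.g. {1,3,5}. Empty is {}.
Constraint 1 (V < Y) on D(V)={4,5,6,7,8,9} D(Y)={2,3,6,8,9}: V {4,5,6,7,8,9}->{4,5,6,7,8}; Y {2,3,6,8,9}->{6,8,9}
Constraint 2 (U != Y) on D(U)={2,3,5,7,9} D(Y)={6,8,9}: no change
So after constraint 2: D(V) = {4,5,6,7,8}

Answer: {4,5,6,7,8}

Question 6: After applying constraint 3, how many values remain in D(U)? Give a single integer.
Answer: 5

Derivation:
Constraint 1 (V < Y) on D(V)={4,5,6,7,8,9} D(Y)={2,3,6,8,9}: V {4,5,6,7,8,9}->{4,5,6,7,8}; Y {2,3,6,8,9}->{6,8,9}
Constraint 2 (U != Y) on D(U)={2,3,5,7,9} D(Y)={6,8,9}: no change
Constraint 3 (U != Y) on D(U)={2,3,5,7,9} D(Y)={6,8,9}: no change
So after constraint 3: D(U)={2,3,5,7,9}, size = 5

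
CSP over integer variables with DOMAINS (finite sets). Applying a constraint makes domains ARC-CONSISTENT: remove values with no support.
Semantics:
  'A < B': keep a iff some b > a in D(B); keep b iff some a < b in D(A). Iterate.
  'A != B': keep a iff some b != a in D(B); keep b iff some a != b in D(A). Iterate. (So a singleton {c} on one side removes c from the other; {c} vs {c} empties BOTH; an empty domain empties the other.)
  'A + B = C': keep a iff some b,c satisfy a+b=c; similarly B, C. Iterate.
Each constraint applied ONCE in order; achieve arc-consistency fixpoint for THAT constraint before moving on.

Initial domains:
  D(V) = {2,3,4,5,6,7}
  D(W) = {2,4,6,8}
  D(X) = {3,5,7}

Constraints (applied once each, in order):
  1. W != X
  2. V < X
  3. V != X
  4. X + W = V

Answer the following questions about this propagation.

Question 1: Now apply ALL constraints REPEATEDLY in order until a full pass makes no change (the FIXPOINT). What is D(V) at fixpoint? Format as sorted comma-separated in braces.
pass 0 (initial): D(V)={2,3,4,5,6,7}
pass 1: V {2,3,4,5,6,7}->{5}; W {2,4,6,8}->{2}; X {3,5,7}->{3}
pass 2: V {5}->{}; W {2}->{}; X {3}->{}
pass 3: no change
Fixpoint after 3 passes: D(V) = {}

Answer: {}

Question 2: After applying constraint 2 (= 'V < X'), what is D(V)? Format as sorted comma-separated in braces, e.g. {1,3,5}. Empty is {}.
Answer: {2,3,4,5,6}

Derivation:
Constraint 1 (W != X) on D(W)={2,4,6,8} D(X)={3,5,7}: no change
Constraint 2 (V < X) on D(V)={2,3,4,5,6,7} D(X)={3,5,7}: V {2,3,4,5,6,7}->{2,3,4,5,6}
So after constraint 2: D(V) = {2,3,4,5,6}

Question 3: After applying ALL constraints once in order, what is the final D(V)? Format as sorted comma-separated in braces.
Constraint 1 (W != X) on D(W)={2,4,6,8} D(X)={3,5,7}: no change
Constraint 2 (V < X) on D(V)={2,3,4,5,6,7} D(X)={3,5,7}: V {2,3,4,5,6,7}->{2,3,4,5,6}
Constraint 3 (V != X) on D(V)={2,3,4,5,6} D(X)={3,5,7}: no change
Constraint 4 (X + W = V) on D(X)={3,5,7} D(W)={2,4,6,8} D(V)={2,3,4,5,6}: X {3,5,7}->{3}; W {2,4,6,8}->{2}; V {2,3,4,5,6}->{5}
So after all 4 constraints: D(V) = {5}

Answer: {5}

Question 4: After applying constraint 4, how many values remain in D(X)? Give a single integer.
Constraint 1 (W != X) on D(W)={2,4,6,8} D(X)={3,5,7}: no change
Constraint 2 (V < X) on D(V)={2,3,4,5,6,7} D(X)={3,5,7}: V {2,3,4,5,6,7}->{2,3,4,5,6}
Constraint 3 (V != X) on D(V)={2,3,4,5,6} D(X)={3,5,7}: no change
Constraint 4 (X + W = V) on D(X)={3,5,7} D(W)={2,4,6,8} D(V)={2,3,4,5,6}: X {3,5,7}->{3}; W {2,4,6,8}->{2}; V {2,3,4,5,6}->{5}
So after constraint 4: D(X)={3}, size = 1

Answer: 1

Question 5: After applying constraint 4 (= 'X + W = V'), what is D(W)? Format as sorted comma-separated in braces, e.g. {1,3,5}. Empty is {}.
Answer: {2}

Derivation:
Constraint 1 (W != X) on D(W)={2,4,6,8} D(X)={3,5,7}: no change
Constraint 2 (V < X) on D(V)={2,3,4,5,6,7} D(X)={3,5,7}: V {2,3,4,5,6,7}->{2,3,4,5,6}
Constraint 3 (V != X) on D(V)={2,3,4,5,6} D(X)={3,5,7}: no change
Constraint 4 (X + W = V) on D(X)={3,5,7} D(W)={2,4,6,8} D(V)={2,3,4,5,6}: X {3,5,7}->{3}; W {2,4,6,8}->{2}; V {2,3,4,5,6}->{5}
So after constraint 4: D(W) = {2}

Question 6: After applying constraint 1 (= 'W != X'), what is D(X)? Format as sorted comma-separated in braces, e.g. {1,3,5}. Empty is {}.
Constraint 1 (W != X) on D(W)={2,4,6,8} D(X)={3,5,7}: no change
So after constraint 1: D(X) = {3,5,7}

Answer: {3,5,7}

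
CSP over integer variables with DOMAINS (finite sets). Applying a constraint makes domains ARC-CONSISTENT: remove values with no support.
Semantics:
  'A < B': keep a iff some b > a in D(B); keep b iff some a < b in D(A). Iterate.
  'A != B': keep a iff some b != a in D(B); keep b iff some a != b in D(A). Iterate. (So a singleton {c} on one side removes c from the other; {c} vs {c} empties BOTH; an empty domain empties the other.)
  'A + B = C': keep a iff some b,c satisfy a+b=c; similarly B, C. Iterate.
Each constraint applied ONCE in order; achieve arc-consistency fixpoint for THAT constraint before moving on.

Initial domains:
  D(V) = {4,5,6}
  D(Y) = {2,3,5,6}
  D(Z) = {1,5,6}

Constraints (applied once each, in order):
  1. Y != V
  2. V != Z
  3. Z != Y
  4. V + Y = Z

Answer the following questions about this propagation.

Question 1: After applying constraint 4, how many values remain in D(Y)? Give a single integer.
Answer: 1

Derivation:
Constraint 1 (Y != V) on D(Y)={2,3,5,6} D(V)={4,5,6}: no change
Constraint 2 (V != Z) on D(V)={4,5,6} D(Z)={1,5,6}: no change
Constraint 3 (Z != Y) on D(Z)={1,5,6} D(Y)={2,3,5,6}: no change
Constraint 4 (V + Y = Z) on D(V)={4,5,6} D(Y)={2,3,5,6} D(Z)={1,5,6}: V {4,5,6}->{4}; Y {2,3,5,6}->{2}; Z {1,5,6}->{6}
So after constraint 4: D(Y)={2}, size = 1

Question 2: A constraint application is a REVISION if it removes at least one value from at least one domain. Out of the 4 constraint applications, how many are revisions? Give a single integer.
Answer: 1

Derivation:
Constraint 1 (Y != V) on D(Y)={2,3,5,6} D(V)={4,5,6}: no change => not a revision
Constraint 2 (V != Z) on D(V)={4,5,6} D(Z)={1,5,6}: no change => not a revision
Constraint 3 (Z != Y) on D(Z)={1,5,6} D(Y)={2,3,5,6}: no change => not a revision
Constraint 4 (V + Y = Z) on D(V)={4,5,6} D(Y)={2,3,5,6} D(Z)={1,5,6}: V {4,5,6}->{4}; Y {2,3,5,6}->{2}; Z {1,5,6}->{6} => REVISION
Total revisions = 1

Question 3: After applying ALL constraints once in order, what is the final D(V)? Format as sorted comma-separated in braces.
Answer: {4}

Derivation:
Constraint 1 (Y != V) on D(Y)={2,3,5,6} D(V)={4,5,6}: no change
Constraint 2 (V != Z) on D(V)={4,5,6} D(Z)={1,5,6}: no change
Constraint 3 (Z != Y) on D(Z)={1,5,6} D(Y)={2,3,5,6}: no change
Constraint 4 (V + Y = Z) on D(V)={4,5,6} D(Y)={2,3,5,6} D(Z)={1,5,6}: V {4,5,6}->{4}; Y {2,3,5,6}->{2}; Z {1,5,6}->{6}
So after all 4 constraints: D(V) = {4}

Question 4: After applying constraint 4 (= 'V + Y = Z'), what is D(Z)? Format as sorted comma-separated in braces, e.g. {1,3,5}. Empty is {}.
Constraint 1 (Y != V) on D(Y)={2,3,5,6} D(V)={4,5,6}: no change
Constraint 2 (V != Z) on D(V)={4,5,6} D(Z)={1,5,6}: no change
Constraint 3 (Z != Y) on D(Z)={1,5,6} D(Y)={2,3,5,6}: no change
Constraint 4 (V + Y = Z) on D(V)={4,5,6} D(Y)={2,3,5,6} D(Z)={1,5,6}: V {4,5,6}->{4}; Y {2,3,5,6}->{2}; Z {1,5,6}->{6}
So after constraint 4: D(Z) = {6}

Answer: {6}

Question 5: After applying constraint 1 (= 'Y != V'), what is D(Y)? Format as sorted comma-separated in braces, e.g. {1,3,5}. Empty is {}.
Answer: {2,3,5,6}

Derivation:
Constraint 1 (Y != V) on D(Y)={2,3,5,6} D(V)={4,5,6}: no change
So after constraint 1: D(Y) = {2,3,5,6}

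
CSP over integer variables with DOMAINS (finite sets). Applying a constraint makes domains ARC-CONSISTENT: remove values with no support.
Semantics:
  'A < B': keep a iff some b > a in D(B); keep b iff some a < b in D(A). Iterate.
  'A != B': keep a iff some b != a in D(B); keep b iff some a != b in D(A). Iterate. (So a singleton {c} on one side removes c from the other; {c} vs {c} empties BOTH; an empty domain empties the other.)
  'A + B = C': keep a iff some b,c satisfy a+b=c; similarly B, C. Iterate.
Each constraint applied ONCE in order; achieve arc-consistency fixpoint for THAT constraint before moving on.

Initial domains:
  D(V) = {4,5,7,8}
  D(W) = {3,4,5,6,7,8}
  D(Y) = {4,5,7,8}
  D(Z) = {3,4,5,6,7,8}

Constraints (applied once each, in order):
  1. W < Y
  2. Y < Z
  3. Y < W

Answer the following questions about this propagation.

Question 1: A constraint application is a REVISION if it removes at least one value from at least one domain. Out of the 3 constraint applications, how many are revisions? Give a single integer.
Answer: 3

Derivation:
Constraint 1 (W < Y) on D(W)={3,4,5,6,7,8} D(Y)={4,5,7,8}: W {3,4,5,6,7,8}->{3,4,5,6,7} => REVISION
Constraint 2 (Y < Z) on D(Y)={4,5,7,8} D(Z)={3,4,5,6,7,8}: Y {4,5,7,8}->{4,5,7}; Z {3,4,5,6,7,8}->{5,6,7,8} => REVISION
Constraint 3 (Y < W) on D(Y)={4,5,7} D(W)={3,4,5,6,7}: Y {4,5,7}->{4,5}; W {3,4,5,6,7}->{5,6,7} => REVISION
Total revisions = 3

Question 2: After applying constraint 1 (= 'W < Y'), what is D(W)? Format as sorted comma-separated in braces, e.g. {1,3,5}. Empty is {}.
Answer: {3,4,5,6,7}

Derivation:
Constraint 1 (W < Y) on D(W)={3,4,5,6,7,8} D(Y)={4,5,7,8}: W {3,4,5,6,7,8}->{3,4,5,6,7}
So after constraint 1: D(W) = {3,4,5,6,7}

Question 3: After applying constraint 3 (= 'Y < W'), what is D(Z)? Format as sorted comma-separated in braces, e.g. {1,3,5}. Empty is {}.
Answer: {5,6,7,8}

Derivation:
Constraint 1 (W < Y) on D(W)={3,4,5,6,7,8} D(Y)={4,5,7,8}: W {3,4,5,6,7,8}->{3,4,5,6,7}
Constraint 2 (Y < Z) on D(Y)={4,5,7,8} D(Z)={3,4,5,6,7,8}: Y {4,5,7,8}->{4,5,7}; Z {3,4,5,6,7,8}->{5,6,7,8}
Constraint 3 (Y < W) on D(Y)={4,5,7} D(W)={3,4,5,6,7}: Y {4,5,7}->{4,5}; W {3,4,5,6,7}->{5,6,7}
So after constraint 3: D(Z) = {5,6,7,8}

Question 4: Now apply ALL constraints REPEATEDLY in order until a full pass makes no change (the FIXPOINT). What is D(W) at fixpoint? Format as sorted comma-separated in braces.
Answer: {}

Derivation:
pass 0 (initial): D(W)={3,4,5,6,7,8}
pass 1: W {3,4,5,6,7,8}->{5,6,7}; Y {4,5,7,8}->{4,5}; Z {3,4,5,6,7,8}->{5,6,7,8}
pass 2: W {5,6,7}->{}; Y {4,5}->{}; Z {5,6,7,8}->{}
pass 3: no change
Fixpoint after 3 passes: D(W) = {}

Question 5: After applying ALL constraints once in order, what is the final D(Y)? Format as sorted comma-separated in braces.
Answer: {4,5}

Derivation:
Constraint 1 (W < Y) on D(W)={3,4,5,6,7,8} D(Y)={4,5,7,8}: W {3,4,5,6,7,8}->{3,4,5,6,7}
Constraint 2 (Y < Z) on D(Y)={4,5,7,8} D(Z)={3,4,5,6,7,8}: Y {4,5,7,8}->{4,5,7}; Z {3,4,5,6,7,8}->{5,6,7,8}
Constraint 3 (Y < W) on D(Y)={4,5,7} D(W)={3,4,5,6,7}: Y {4,5,7}->{4,5}; W {3,4,5,6,7}->{5,6,7}
So after all 3 constraints: D(Y) = {4,5}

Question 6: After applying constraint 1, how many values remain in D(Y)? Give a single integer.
Answer: 4

Derivation:
Constraint 1 (W < Y) on D(W)={3,4,5,6,7,8} D(Y)={4,5,7,8}: W {3,4,5,6,7,8}->{3,4,5,6,7}
So after constraint 1: D(Y)={4,5,7,8}, size = 4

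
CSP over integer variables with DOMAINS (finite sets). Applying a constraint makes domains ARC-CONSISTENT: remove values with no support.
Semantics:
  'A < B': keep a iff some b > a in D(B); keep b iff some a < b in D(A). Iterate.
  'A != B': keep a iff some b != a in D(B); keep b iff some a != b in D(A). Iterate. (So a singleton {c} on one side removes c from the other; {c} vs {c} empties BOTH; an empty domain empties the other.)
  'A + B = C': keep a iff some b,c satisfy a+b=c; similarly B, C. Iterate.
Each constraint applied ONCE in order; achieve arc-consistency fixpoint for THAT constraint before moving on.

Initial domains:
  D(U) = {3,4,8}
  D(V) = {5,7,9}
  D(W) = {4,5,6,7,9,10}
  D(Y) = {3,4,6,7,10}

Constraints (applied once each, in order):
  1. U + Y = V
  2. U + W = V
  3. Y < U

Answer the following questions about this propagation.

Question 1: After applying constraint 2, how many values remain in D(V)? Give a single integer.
Constraint 1 (U + Y = V) on D(U)={3,4,8} D(Y)={3,4,6,7,10} D(V)={5,7,9}: U {3,4,8}->{3,4}; Y {3,4,6,7,10}->{3,4,6}; V {5,7,9}->{7,9}
Constraint 2 (U + W = V) on D(U)={3,4} D(W)={4,5,6,7,9,10} D(V)={7,9}: W {4,5,6,7,9,10}->{4,5,6}
So after constraint 2: D(V)={7,9}, size = 2

Answer: 2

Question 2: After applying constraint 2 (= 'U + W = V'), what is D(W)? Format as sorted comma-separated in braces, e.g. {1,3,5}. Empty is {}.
Answer: {4,5,6}

Derivation:
Constraint 1 (U + Y = V) on D(U)={3,4,8} D(Y)={3,4,6,7,10} D(V)={5,7,9}: U {3,4,8}->{3,4}; Y {3,4,6,7,10}->{3,4,6}; V {5,7,9}->{7,9}
Constraint 2 (U + W = V) on D(U)={3,4} D(W)={4,5,6,7,9,10} D(V)={7,9}: W {4,5,6,7,9,10}->{4,5,6}
So after constraint 2: D(W) = {4,5,6}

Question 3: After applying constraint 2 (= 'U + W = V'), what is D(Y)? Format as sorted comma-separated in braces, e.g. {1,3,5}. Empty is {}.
Answer: {3,4,6}

Derivation:
Constraint 1 (U + Y = V) on D(U)={3,4,8} D(Y)={3,4,6,7,10} D(V)={5,7,9}: U {3,4,8}->{3,4}; Y {3,4,6,7,10}->{3,4,6}; V {5,7,9}->{7,9}
Constraint 2 (U + W = V) on D(U)={3,4} D(W)={4,5,6,7,9,10} D(V)={7,9}: W {4,5,6,7,9,10}->{4,5,6}
So after constraint 2: D(Y) = {3,4,6}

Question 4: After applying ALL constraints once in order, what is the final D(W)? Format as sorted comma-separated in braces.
Answer: {4,5,6}

Derivation:
Constraint 1 (U + Y = V) on D(U)={3,4,8} D(Y)={3,4,6,7,10} D(V)={5,7,9}: U {3,4,8}->{3,4}; Y {3,4,6,7,10}->{3,4,6}; V {5,7,9}->{7,9}
Constraint 2 (U + W = V) on D(U)={3,4} D(W)={4,5,6,7,9,10} D(V)={7,9}: W {4,5,6,7,9,10}->{4,5,6}
Constraint 3 (Y < U) on D(Y)={3,4,6} D(U)={3,4}: Y {3,4,6}->{3}; U {3,4}->{4}
So after all 3 constraints: D(W) = {4,5,6}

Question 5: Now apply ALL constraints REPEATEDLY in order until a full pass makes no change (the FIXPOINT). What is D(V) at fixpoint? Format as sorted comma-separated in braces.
pass 0 (initial): D(V)={5,7,9}
pass 1: U {3,4,8}->{4}; V {5,7,9}->{7,9}; W {4,5,6,7,9,10}->{4,5,6}; Y {3,4,6,7,10}->{3}
pass 2: U {4}->{}; V {7,9}->{}; W {4,5,6}->{}; Y {3}->{}
pass 3: no change
Fixpoint after 3 passes: D(V) = {}

Answer: {}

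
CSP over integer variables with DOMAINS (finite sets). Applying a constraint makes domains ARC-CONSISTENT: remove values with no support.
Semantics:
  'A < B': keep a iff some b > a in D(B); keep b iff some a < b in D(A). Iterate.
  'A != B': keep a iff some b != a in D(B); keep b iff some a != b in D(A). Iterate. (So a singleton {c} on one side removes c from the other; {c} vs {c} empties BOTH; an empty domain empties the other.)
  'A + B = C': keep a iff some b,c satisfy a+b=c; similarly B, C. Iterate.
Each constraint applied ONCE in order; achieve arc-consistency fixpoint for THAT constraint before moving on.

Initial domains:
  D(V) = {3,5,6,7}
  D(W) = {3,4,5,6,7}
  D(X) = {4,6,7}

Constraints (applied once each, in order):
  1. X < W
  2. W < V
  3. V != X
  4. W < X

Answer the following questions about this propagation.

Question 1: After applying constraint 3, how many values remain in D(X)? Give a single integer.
Answer: 2

Derivation:
Constraint 1 (X < W) on D(X)={4,6,7} D(W)={3,4,5,6,7}: X {4,6,7}->{4,6}; W {3,4,5,6,7}->{5,6,7}
Constraint 2 (W < V) on D(W)={5,6,7} D(V)={3,5,6,7}: W {5,6,7}->{5,6}; V {3,5,6,7}->{6,7}
Constraint 3 (V != X) on D(V)={6,7} D(X)={4,6}: no change
So after constraint 3: D(X)={4,6}, size = 2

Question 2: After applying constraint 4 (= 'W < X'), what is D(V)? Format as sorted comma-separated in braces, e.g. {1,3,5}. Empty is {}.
Constraint 1 (X < W) on D(X)={4,6,7} D(W)={3,4,5,6,7}: X {4,6,7}->{4,6}; W {3,4,5,6,7}->{5,6,7}
Constraint 2 (W < V) on D(W)={5,6,7} D(V)={3,5,6,7}: W {5,6,7}->{5,6}; V {3,5,6,7}->{6,7}
Constraint 3 (V != X) on D(V)={6,7} D(X)={4,6}: no change
Constraint 4 (W < X) on D(W)={5,6} D(X)={4,6}: W {5,6}->{5}; X {4,6}->{6}
So after constraint 4: D(V) = {6,7}

Answer: {6,7}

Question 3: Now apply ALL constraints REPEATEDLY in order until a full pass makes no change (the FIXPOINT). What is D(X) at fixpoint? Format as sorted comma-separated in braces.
pass 0 (initial): D(X)={4,6,7}
pass 1: V {3,5,6,7}->{6,7}; W {3,4,5,6,7}->{5}; X {4,6,7}->{6}
pass 2: V {6,7}->{}; W {5}->{}; X {6}->{}
pass 3: no change
Fixpoint after 3 passes: D(X) = {}

Answer: {}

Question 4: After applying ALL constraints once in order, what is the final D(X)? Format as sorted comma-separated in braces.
Constraint 1 (X < W) on D(X)={4,6,7} D(W)={3,4,5,6,7}: X {4,6,7}->{4,6}; W {3,4,5,6,7}->{5,6,7}
Constraint 2 (W < V) on D(W)={5,6,7} D(V)={3,5,6,7}: W {5,6,7}->{5,6}; V {3,5,6,7}->{6,7}
Constraint 3 (V != X) on D(V)={6,7} D(X)={4,6}: no change
Constraint 4 (W < X) on D(W)={5,6} D(X)={4,6}: W {5,6}->{5}; X {4,6}->{6}
So after all 4 constraints: D(X) = {6}

Answer: {6}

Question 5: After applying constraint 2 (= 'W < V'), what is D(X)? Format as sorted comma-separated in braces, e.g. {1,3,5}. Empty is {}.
Constraint 1 (X < W) on D(X)={4,6,7} D(W)={3,4,5,6,7}: X {4,6,7}->{4,6}; W {3,4,5,6,7}->{5,6,7}
Constraint 2 (W < V) on D(W)={5,6,7} D(V)={3,5,6,7}: W {5,6,7}->{5,6}; V {3,5,6,7}->{6,7}
So after constraint 2: D(X) = {4,6}

Answer: {4,6}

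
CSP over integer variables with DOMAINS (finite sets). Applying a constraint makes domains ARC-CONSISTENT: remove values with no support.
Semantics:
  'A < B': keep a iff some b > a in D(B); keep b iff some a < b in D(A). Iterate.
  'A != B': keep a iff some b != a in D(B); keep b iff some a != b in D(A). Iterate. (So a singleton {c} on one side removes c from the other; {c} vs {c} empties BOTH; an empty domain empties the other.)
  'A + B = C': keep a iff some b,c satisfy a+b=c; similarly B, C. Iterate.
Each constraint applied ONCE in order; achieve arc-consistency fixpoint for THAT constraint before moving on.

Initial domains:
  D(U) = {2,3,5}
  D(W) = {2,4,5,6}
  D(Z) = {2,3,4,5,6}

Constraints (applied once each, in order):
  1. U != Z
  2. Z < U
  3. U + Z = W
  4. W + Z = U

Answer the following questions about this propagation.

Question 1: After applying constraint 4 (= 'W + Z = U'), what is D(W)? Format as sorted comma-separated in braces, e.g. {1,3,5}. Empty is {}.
Constraint 1 (U != Z) on D(U)={2,3,5} D(Z)={2,3,4,5,6}: no change
Constraint 2 (Z < U) on D(Z)={2,3,4,5,6} D(U)={2,3,5}: Z {2,3,4,5,6}->{2,3,4}; U {2,3,5}->{3,5}
Constraint 3 (U + Z = W) on D(U)={3,5} D(Z)={2,3,4} D(W)={2,4,5,6}: U {3,5}->{3}; Z {2,3,4}->{2,3}; W {2,4,5,6}->{5,6}
Constraint 4 (W + Z = U) on D(W)={5,6} D(Z)={2,3} D(U)={3}: W {5,6}->{}; Z {2,3}->{}; U {3}->{}
So after constraint 4: D(W) = {}

Answer: {}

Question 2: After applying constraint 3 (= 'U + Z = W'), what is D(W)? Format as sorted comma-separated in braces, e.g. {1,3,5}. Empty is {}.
Constraint 1 (U != Z) on D(U)={2,3,5} D(Z)={2,3,4,5,6}: no change
Constraint 2 (Z < U) on D(Z)={2,3,4,5,6} D(U)={2,3,5}: Z {2,3,4,5,6}->{2,3,4}; U {2,3,5}->{3,5}
Constraint 3 (U + Z = W) on D(U)={3,5} D(Z)={2,3,4} D(W)={2,4,5,6}: U {3,5}->{3}; Z {2,3,4}->{2,3}; W {2,4,5,6}->{5,6}
So after constraint 3: D(W) = {5,6}

Answer: {5,6}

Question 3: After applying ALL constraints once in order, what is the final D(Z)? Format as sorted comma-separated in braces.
Constraint 1 (U != Z) on D(U)={2,3,5} D(Z)={2,3,4,5,6}: no change
Constraint 2 (Z < U) on D(Z)={2,3,4,5,6} D(U)={2,3,5}: Z {2,3,4,5,6}->{2,3,4}; U {2,3,5}->{3,5}
Constraint 3 (U + Z = W) on D(U)={3,5} D(Z)={2,3,4} D(W)={2,4,5,6}: U {3,5}->{3}; Z {2,3,4}->{2,3}; W {2,4,5,6}->{5,6}
Constraint 4 (W + Z = U) on D(W)={5,6} D(Z)={2,3} D(U)={3}: W {5,6}->{}; Z {2,3}->{}; U {3}->{}
So after all 4 constraints: D(Z) = {}

Answer: {}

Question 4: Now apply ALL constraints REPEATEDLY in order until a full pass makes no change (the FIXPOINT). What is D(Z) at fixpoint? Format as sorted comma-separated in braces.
pass 0 (initial): D(Z)={2,3,4,5,6}
pass 1: U {2,3,5}->{}; W {2,4,5,6}->{}; Z {2,3,4,5,6}->{}
pass 2: no change
Fixpoint after 2 passes: D(Z) = {}

Answer: {}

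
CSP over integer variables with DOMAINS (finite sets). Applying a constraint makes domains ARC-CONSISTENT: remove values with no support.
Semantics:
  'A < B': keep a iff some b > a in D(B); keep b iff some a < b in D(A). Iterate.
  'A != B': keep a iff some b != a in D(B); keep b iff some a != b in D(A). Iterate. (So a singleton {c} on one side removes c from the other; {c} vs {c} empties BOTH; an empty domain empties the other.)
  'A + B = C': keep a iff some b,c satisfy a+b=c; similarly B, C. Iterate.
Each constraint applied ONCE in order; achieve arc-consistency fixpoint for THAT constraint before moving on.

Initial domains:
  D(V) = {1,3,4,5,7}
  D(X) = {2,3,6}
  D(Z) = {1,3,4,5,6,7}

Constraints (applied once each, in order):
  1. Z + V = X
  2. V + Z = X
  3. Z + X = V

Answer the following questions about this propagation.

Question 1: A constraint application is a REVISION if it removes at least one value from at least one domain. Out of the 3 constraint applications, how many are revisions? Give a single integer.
Answer: 2

Derivation:
Constraint 1 (Z + V = X) on D(Z)={1,3,4,5,6,7} D(V)={1,3,4,5,7} D(X)={2,3,6}: Z {1,3,4,5,6,7}->{1,3,5}; V {1,3,4,5,7}->{1,3,5}; X {2,3,6}->{2,6} => REVISION
Constraint 2 (V + Z = X) on D(V)={1,3,5} D(Z)={1,3,5} D(X)={2,6}: no change => not a revision
Constraint 3 (Z + X = V) on D(Z)={1,3,5} D(X)={2,6} D(V)={1,3,5}: Z {1,3,5}->{1,3}; X {2,6}->{2}; V {1,3,5}->{3,5} => REVISION
Total revisions = 2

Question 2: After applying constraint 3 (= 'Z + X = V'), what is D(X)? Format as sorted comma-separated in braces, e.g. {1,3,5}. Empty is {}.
Constraint 1 (Z + V = X) on D(Z)={1,3,4,5,6,7} D(V)={1,3,4,5,7} D(X)={2,3,6}: Z {1,3,4,5,6,7}->{1,3,5}; V {1,3,4,5,7}->{1,3,5}; X {2,3,6}->{2,6}
Constraint 2 (V + Z = X) on D(V)={1,3,5} D(Z)={1,3,5} D(X)={2,6}: no change
Constraint 3 (Z + X = V) on D(Z)={1,3,5} D(X)={2,6} D(V)={1,3,5}: Z {1,3,5}->{1,3}; X {2,6}->{2}; V {1,3,5}->{3,5}
So after constraint 3: D(X) = {2}

Answer: {2}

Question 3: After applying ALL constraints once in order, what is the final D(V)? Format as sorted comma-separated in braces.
Answer: {3,5}

Derivation:
Constraint 1 (Z + V = X) on D(Z)={1,3,4,5,6,7} D(V)={1,3,4,5,7} D(X)={2,3,6}: Z {1,3,4,5,6,7}->{1,3,5}; V {1,3,4,5,7}->{1,3,5}; X {2,3,6}->{2,6}
Constraint 2 (V + Z = X) on D(V)={1,3,5} D(Z)={1,3,5} D(X)={2,6}: no change
Constraint 3 (Z + X = V) on D(Z)={1,3,5} D(X)={2,6} D(V)={1,3,5}: Z {1,3,5}->{1,3}; X {2,6}->{2}; V {1,3,5}->{3,5}
So after all 3 constraints: D(V) = {3,5}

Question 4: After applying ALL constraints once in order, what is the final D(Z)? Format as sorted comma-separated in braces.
Constraint 1 (Z + V = X) on D(Z)={1,3,4,5,6,7} D(V)={1,3,4,5,7} D(X)={2,3,6}: Z {1,3,4,5,6,7}->{1,3,5}; V {1,3,4,5,7}->{1,3,5}; X {2,3,6}->{2,6}
Constraint 2 (V + Z = X) on D(V)={1,3,5} D(Z)={1,3,5} D(X)={2,6}: no change
Constraint 3 (Z + X = V) on D(Z)={1,3,5} D(X)={2,6} D(V)={1,3,5}: Z {1,3,5}->{1,3}; X {2,6}->{2}; V {1,3,5}->{3,5}
So after all 3 constraints: D(Z) = {1,3}

Answer: {1,3}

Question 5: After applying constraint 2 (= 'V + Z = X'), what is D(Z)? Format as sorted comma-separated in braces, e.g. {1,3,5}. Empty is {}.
Answer: {1,3,5}

Derivation:
Constraint 1 (Z + V = X) on D(Z)={1,3,4,5,6,7} D(V)={1,3,4,5,7} D(X)={2,3,6}: Z {1,3,4,5,6,7}->{1,3,5}; V {1,3,4,5,7}->{1,3,5}; X {2,3,6}->{2,6}
Constraint 2 (V + Z = X) on D(V)={1,3,5} D(Z)={1,3,5} D(X)={2,6}: no change
So after constraint 2: D(Z) = {1,3,5}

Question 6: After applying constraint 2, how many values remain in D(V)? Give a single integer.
Constraint 1 (Z + V = X) on D(Z)={1,3,4,5,6,7} D(V)={1,3,4,5,7} D(X)={2,3,6}: Z {1,3,4,5,6,7}->{1,3,5}; V {1,3,4,5,7}->{1,3,5}; X {2,3,6}->{2,6}
Constraint 2 (V + Z = X) on D(V)={1,3,5} D(Z)={1,3,5} D(X)={2,6}: no change
So after constraint 2: D(V)={1,3,5}, size = 3

Answer: 3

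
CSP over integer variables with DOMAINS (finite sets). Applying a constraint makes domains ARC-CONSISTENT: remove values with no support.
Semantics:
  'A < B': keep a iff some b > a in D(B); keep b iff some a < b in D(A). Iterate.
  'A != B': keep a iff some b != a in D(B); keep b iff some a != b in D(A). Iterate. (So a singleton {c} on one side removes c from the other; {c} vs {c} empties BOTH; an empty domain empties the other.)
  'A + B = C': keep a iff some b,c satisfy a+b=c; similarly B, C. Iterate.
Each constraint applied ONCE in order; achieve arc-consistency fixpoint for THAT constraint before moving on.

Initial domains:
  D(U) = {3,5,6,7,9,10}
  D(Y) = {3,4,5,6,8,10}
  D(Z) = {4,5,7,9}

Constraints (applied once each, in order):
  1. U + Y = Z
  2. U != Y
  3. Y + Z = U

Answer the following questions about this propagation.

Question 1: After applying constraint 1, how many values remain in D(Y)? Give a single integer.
Answer: 3

Derivation:
Constraint 1 (U + Y = Z) on D(U)={3,5,6,7,9,10} D(Y)={3,4,5,6,8,10} D(Z)={4,5,7,9}: U {3,5,6,7,9,10}->{3,5,6}; Y {3,4,5,6,8,10}->{3,4,6}; Z {4,5,7,9}->{7,9}
So after constraint 1: D(Y)={3,4,6}, size = 3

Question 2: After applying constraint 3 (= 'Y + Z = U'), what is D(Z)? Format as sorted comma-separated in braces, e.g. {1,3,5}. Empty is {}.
Answer: {}

Derivation:
Constraint 1 (U + Y = Z) on D(U)={3,5,6,7,9,10} D(Y)={3,4,5,6,8,10} D(Z)={4,5,7,9}: U {3,5,6,7,9,10}->{3,5,6}; Y {3,4,5,6,8,10}->{3,4,6}; Z {4,5,7,9}->{7,9}
Constraint 2 (U != Y) on D(U)={3,5,6} D(Y)={3,4,6}: no change
Constraint 3 (Y + Z = U) on D(Y)={3,4,6} D(Z)={7,9} D(U)={3,5,6}: Y {3,4,6}->{}; Z {7,9}->{}; U {3,5,6}->{}
So after constraint 3: D(Z) = {}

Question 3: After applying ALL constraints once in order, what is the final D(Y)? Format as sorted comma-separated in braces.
Constraint 1 (U + Y = Z) on D(U)={3,5,6,7,9,10} D(Y)={3,4,5,6,8,10} D(Z)={4,5,7,9}: U {3,5,6,7,9,10}->{3,5,6}; Y {3,4,5,6,8,10}->{3,4,6}; Z {4,5,7,9}->{7,9}
Constraint 2 (U != Y) on D(U)={3,5,6} D(Y)={3,4,6}: no change
Constraint 3 (Y + Z = U) on D(Y)={3,4,6} D(Z)={7,9} D(U)={3,5,6}: Y {3,4,6}->{}; Z {7,9}->{}; U {3,5,6}->{}
So after all 3 constraints: D(Y) = {}

Answer: {}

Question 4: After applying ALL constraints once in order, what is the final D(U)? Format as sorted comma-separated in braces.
Constraint 1 (U + Y = Z) on D(U)={3,5,6,7,9,10} D(Y)={3,4,5,6,8,10} D(Z)={4,5,7,9}: U {3,5,6,7,9,10}->{3,5,6}; Y {3,4,5,6,8,10}->{3,4,6}; Z {4,5,7,9}->{7,9}
Constraint 2 (U != Y) on D(U)={3,5,6} D(Y)={3,4,6}: no change
Constraint 3 (Y + Z = U) on D(Y)={3,4,6} D(Z)={7,9} D(U)={3,5,6}: Y {3,4,6}->{}; Z {7,9}->{}; U {3,5,6}->{}
So after all 3 constraints: D(U) = {}

Answer: {}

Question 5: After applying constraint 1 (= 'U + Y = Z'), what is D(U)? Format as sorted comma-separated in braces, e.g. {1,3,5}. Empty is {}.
Constraint 1 (U + Y = Z) on D(U)={3,5,6,7,9,10} D(Y)={3,4,5,6,8,10} D(Z)={4,5,7,9}: U {3,5,6,7,9,10}->{3,5,6}; Y {3,4,5,6,8,10}->{3,4,6}; Z {4,5,7,9}->{7,9}
So after constraint 1: D(U) = {3,5,6}

Answer: {3,5,6}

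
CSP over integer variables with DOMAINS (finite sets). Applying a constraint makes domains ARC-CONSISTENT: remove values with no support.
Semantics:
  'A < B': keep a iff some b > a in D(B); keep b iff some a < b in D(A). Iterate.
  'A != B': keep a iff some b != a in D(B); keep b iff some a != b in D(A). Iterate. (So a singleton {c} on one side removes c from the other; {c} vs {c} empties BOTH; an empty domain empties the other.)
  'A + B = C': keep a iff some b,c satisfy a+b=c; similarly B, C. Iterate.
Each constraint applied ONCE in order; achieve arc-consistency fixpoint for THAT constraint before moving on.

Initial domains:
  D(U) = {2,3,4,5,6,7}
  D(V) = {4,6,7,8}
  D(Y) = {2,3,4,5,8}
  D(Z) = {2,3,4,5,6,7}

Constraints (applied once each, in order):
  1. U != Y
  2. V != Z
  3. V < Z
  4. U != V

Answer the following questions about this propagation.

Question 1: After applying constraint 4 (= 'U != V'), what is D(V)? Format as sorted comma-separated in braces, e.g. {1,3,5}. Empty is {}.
Answer: {4,6}

Derivation:
Constraint 1 (U != Y) on D(U)={2,3,4,5,6,7} D(Y)={2,3,4,5,8}: no change
Constraint 2 (V != Z) on D(V)={4,6,7,8} D(Z)={2,3,4,5,6,7}: no change
Constraint 3 (V < Z) on D(V)={4,6,7,8} D(Z)={2,3,4,5,6,7}: V {4,6,7,8}->{4,6}; Z {2,3,4,5,6,7}->{5,6,7}
Constraint 4 (U != V) on D(U)={2,3,4,5,6,7} D(V)={4,6}: no change
So after constraint 4: D(V) = {4,6}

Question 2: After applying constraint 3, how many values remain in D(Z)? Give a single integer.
Constraint 1 (U != Y) on D(U)={2,3,4,5,6,7} D(Y)={2,3,4,5,8}: no change
Constraint 2 (V != Z) on D(V)={4,6,7,8} D(Z)={2,3,4,5,6,7}: no change
Constraint 3 (V < Z) on D(V)={4,6,7,8} D(Z)={2,3,4,5,6,7}: V {4,6,7,8}->{4,6}; Z {2,3,4,5,6,7}->{5,6,7}
So after constraint 3: D(Z)={5,6,7}, size = 3

Answer: 3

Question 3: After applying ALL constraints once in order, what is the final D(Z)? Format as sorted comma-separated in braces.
Constraint 1 (U != Y) on D(U)={2,3,4,5,6,7} D(Y)={2,3,4,5,8}: no change
Constraint 2 (V != Z) on D(V)={4,6,7,8} D(Z)={2,3,4,5,6,7}: no change
Constraint 3 (V < Z) on D(V)={4,6,7,8} D(Z)={2,3,4,5,6,7}: V {4,6,7,8}->{4,6}; Z {2,3,4,5,6,7}->{5,6,7}
Constraint 4 (U != V) on D(U)={2,3,4,5,6,7} D(V)={4,6}: no change
So after all 4 constraints: D(Z) = {5,6,7}

Answer: {5,6,7}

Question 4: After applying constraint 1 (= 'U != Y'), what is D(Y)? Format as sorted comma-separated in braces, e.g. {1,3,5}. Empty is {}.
Constraint 1 (U != Y) on D(U)={2,3,4,5,6,7} D(Y)={2,3,4,5,8}: no change
So after constraint 1: D(Y) = {2,3,4,5,8}

Answer: {2,3,4,5,8}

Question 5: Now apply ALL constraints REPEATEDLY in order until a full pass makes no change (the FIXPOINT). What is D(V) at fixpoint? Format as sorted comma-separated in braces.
Answer: {4,6}

Derivation:
pass 0 (initial): D(V)={4,6,7,8}
pass 1: V {4,6,7,8}->{4,6}; Z {2,3,4,5,6,7}->{5,6,7}
pass 2: no change
Fixpoint after 2 passes: D(V) = {4,6}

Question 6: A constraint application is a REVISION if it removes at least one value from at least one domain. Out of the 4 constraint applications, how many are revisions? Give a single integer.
Constraint 1 (U != Y) on D(U)={2,3,4,5,6,7} D(Y)={2,3,4,5,8}: no change => not a revision
Constraint 2 (V != Z) on D(V)={4,6,7,8} D(Z)={2,3,4,5,6,7}: no change => not a revision
Constraint 3 (V < Z) on D(V)={4,6,7,8} D(Z)={2,3,4,5,6,7}: V {4,6,7,8}->{4,6}; Z {2,3,4,5,6,7}->{5,6,7} => REVISION
Constraint 4 (U != V) on D(U)={2,3,4,5,6,7} D(V)={4,6}: no change => not a revision
Total revisions = 1

Answer: 1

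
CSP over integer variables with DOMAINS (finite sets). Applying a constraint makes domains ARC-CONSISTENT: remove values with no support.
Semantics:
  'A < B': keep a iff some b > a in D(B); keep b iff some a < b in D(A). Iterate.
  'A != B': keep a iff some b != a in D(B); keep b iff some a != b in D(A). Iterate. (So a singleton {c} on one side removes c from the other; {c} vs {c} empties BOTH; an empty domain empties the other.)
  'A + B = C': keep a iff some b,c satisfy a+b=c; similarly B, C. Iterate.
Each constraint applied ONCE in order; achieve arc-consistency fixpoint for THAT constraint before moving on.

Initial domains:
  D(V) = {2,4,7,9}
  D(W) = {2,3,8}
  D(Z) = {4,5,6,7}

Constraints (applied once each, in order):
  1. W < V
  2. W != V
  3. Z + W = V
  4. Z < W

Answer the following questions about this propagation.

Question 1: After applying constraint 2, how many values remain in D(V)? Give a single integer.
Constraint 1 (W < V) on D(W)={2,3,8} D(V)={2,4,7,9}: V {2,4,7,9}->{4,7,9}
Constraint 2 (W != V) on D(W)={2,3,8} D(V)={4,7,9}: no change
So after constraint 2: D(V)={4,7,9}, size = 3

Answer: 3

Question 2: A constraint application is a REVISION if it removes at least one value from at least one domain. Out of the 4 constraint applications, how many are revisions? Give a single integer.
Constraint 1 (W < V) on D(W)={2,3,8} D(V)={2,4,7,9}: V {2,4,7,9}->{4,7,9} => REVISION
Constraint 2 (W != V) on D(W)={2,3,8} D(V)={4,7,9}: no change => not a revision
Constraint 3 (Z + W = V) on D(Z)={4,5,6,7} D(W)={2,3,8} D(V)={4,7,9}: W {2,3,8}->{2,3}; V {4,7,9}->{7,9} => REVISION
Constraint 4 (Z < W) on D(Z)={4,5,6,7} D(W)={2,3}: Z {4,5,6,7}->{}; W {2,3}->{} => REVISION
Total revisions = 3

Answer: 3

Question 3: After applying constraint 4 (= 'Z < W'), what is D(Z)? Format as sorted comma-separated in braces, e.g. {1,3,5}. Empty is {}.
Constraint 1 (W < V) on D(W)={2,3,8} D(V)={2,4,7,9}: V {2,4,7,9}->{4,7,9}
Constraint 2 (W != V) on D(W)={2,3,8} D(V)={4,7,9}: no change
Constraint 3 (Z + W = V) on D(Z)={4,5,6,7} D(W)={2,3,8} D(V)={4,7,9}: W {2,3,8}->{2,3}; V {4,7,9}->{7,9}
Constraint 4 (Z < W) on D(Z)={4,5,6,7} D(W)={2,3}: Z {4,5,6,7}->{}; W {2,3}->{}
So after constraint 4: D(Z) = {}

Answer: {}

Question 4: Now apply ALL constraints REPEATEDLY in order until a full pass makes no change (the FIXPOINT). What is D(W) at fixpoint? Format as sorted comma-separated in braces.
Answer: {}

Derivation:
pass 0 (initial): D(W)={2,3,8}
pass 1: V {2,4,7,9}->{7,9}; W {2,3,8}->{}; Z {4,5,6,7}->{}
pass 2: V {7,9}->{}
pass 3: no change
Fixpoint after 3 passes: D(W) = {}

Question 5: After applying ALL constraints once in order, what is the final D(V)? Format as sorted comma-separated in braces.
Answer: {7,9}

Derivation:
Constraint 1 (W < V) on D(W)={2,3,8} D(V)={2,4,7,9}: V {2,4,7,9}->{4,7,9}
Constraint 2 (W != V) on D(W)={2,3,8} D(V)={4,7,9}: no change
Constraint 3 (Z + W = V) on D(Z)={4,5,6,7} D(W)={2,3,8} D(V)={4,7,9}: W {2,3,8}->{2,3}; V {4,7,9}->{7,9}
Constraint 4 (Z < W) on D(Z)={4,5,6,7} D(W)={2,3}: Z {4,5,6,7}->{}; W {2,3}->{}
So after all 4 constraints: D(V) = {7,9}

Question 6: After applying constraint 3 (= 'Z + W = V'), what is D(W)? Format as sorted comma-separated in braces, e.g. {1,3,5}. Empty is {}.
Constraint 1 (W < V) on D(W)={2,3,8} D(V)={2,4,7,9}: V {2,4,7,9}->{4,7,9}
Constraint 2 (W != V) on D(W)={2,3,8} D(V)={4,7,9}: no change
Constraint 3 (Z + W = V) on D(Z)={4,5,6,7} D(W)={2,3,8} D(V)={4,7,9}: W {2,3,8}->{2,3}; V {4,7,9}->{7,9}
So after constraint 3: D(W) = {2,3}

Answer: {2,3}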